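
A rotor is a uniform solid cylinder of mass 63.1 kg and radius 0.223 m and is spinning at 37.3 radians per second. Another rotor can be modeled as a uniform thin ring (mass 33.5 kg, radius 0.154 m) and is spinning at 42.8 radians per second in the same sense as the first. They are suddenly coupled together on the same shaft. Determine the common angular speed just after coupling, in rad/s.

|ω_f| ≈ 39.1 rad/s

No external torque acts about the common axis, so total angular momentum is conserved.
Moments of inertia: I_A = ½(63.1)(0.223)² = 1.569 kg·m²; I_B = (33.5)(0.154)² = 0.7945 kg·m².
Taking A's sense as positive: L = (1.569)(37.3) + (0.7945)(42.8) = 92.53 kg·m²·rad/s.
Combined I = 1.569 + 0.7945 = 2.363 kg·m².
ω_f = L / I = 92.53 / 2.363 = 39.15 rad/s.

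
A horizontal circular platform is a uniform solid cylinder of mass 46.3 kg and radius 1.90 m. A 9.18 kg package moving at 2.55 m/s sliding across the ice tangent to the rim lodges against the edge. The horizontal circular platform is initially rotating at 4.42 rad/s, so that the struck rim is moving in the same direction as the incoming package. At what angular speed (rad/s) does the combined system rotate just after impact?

|ω_f| ≈ 3.55 rad/s

About the central axle the impulsive forces during the collision are internal, so angular momentum about that axis is conserved.
I_p = ½(46.3)(1.90)² = 83.57 kg·m². Taking the sense of the package's angular momentum as positive, L_{package} = m v R = (9.18)(2.55)(1.90) = 44.48 kg·m²/s.
L_i = +I_p ω_p + m v R = +(83.57)(4.42) + 44.48 = 413.9 kg·m²/s.
After sticking, I_f = I_p + m R² = 83.57 + (9.18)(1.90)² = 116.7 kg·m².
ω_f = L_i / I_f = 413.9 / 116.7 = 3.546 rad/s.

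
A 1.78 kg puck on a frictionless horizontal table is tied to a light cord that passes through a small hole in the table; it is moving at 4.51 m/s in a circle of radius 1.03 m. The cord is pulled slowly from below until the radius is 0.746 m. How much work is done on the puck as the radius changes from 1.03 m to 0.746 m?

Central (radial) force ⇒ zero torque about the center ⇒ m v r is constant.
v₂ = v₁ r₁ / r₂ = (4.51)(1.03) / (0.746) = 6.227 m/s.
W = ΔKE = ½m(v₂² − v₁²) = 16.41 J.

W ≈ 16.4 J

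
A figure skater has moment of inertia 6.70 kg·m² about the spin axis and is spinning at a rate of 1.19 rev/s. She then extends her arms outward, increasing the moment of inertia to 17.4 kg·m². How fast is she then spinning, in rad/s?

ω₂ ≈ 2.88 rad/s

Angular momentum about the spin axis is conserved since the torque about it is zero.
ω₂ = I₁ω₁ / I₂ = (6.700)(1.19 rev/s) / (17.40) = 0.4582 rev/s = 2.879 rad/s.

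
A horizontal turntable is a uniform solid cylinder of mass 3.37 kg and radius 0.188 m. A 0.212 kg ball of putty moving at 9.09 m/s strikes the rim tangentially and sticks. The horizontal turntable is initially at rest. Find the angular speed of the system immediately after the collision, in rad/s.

|ω_f| ≈ 5.40 rad/s

About the axle the impulsive forces during the collision are internal, so angular momentum about that axis is conserved.
I_p = ½(3.37)(0.188)² = 0.05955 kg·m². Taking the sense of the ball of putty's angular momentum as positive, L_{ball} = m v R = (0.212)(9.09)(0.188) = 0.3623 kg·m²/s.
L_i = 0 + 0.3623 = 0.3623 kg·m²/s.
After sticking, I_f = I_p + m R² = 0.05955 + (0.212)(0.188)² = 0.06705 kg·m².
ω_f = L_i / I_f = 0.3623 / 0.06705 = 5.403 rad/s.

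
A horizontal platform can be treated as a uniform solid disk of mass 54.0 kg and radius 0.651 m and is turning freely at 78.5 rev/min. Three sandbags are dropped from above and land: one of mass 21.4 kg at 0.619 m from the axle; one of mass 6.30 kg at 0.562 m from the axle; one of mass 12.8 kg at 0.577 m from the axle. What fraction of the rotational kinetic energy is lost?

fraction ≈ 0.558

The added mass arrives with no angular momentum about the axle, and any external torque about the axle is negligible, so the system's angular momentum is conserved.
I_p = ½(54.0)(0.651)² = 11.44 kg·m².
Added inertia Σmr² = (21.4)(0.619)² + (6.30)(0.562)² + (12.8)(0.577)² = 14.45 kg·m²; I_f = 11.44 + 14.45 = 25.89 kg·m².
ω_f = I_p ω_i / I_f = (11.44)(78.5) / 25.89 = 34.69 rpm.
KE_i = ½(11.44)(8.221 rad/s)² = 386.6 J; KE_f = ½(25.89)(3.633)² = 170.9 J.
Fraction lost = 0.5581.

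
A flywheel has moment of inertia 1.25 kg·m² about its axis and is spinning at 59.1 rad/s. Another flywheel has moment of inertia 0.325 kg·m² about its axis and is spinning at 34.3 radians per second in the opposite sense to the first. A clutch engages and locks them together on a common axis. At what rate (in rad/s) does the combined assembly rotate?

|ω_f| ≈ 39.8 rad/s

No external torque acts about the common axis, so total angular momentum is conserved.
Taking A's sense as positive: L = (1.250)(59.1) − (0.3250)(34.3) = 62.73 kg·m²·rad/s.
Combined I = 1.250 + 0.3250 = 1.575 kg·m².
ω_f = L / I = 62.73 / 1.575 = 39.83 rad/s.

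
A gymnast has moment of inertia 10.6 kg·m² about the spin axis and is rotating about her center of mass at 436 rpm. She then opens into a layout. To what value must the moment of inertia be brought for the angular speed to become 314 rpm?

No external torque acts about the spin axis, so angular momentum is conserved.
I₂ = I₁ω₁ / ω₂ = (10.6)(436) / (314) = 14.72 kg·m².

I₂ ≈ 14.7 kg·m²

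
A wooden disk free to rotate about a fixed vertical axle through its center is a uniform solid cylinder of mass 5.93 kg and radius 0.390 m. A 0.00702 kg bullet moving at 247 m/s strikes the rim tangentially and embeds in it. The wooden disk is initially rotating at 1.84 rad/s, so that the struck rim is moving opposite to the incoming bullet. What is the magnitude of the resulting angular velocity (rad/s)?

|ω_f| ≈ 0.340 rad/s

The axle reaction passes through the axle and exerts no torque about it; angular momentum about the axle is conserved through the impact.
I_p = ½(5.93)(0.390)² = 0.4510 kg·m². Taking the sense of the bullet's angular momentum as positive, L_{bullet} = m v R = (0.00702)(247)(0.390) = 0.6762 kg·m²/s.
L_i = −I_p ω_p + m v R = −(0.4510)(1.84) + 0.6762 = -0.1536 kg·m²/s.
After sticking, I_f = I_p + m R² = 0.4510 + (0.00702)(0.390)² = 0.4520 kg·m².
ω_f = L_i / I_f = -0.1536 / 0.4520 = -0.3397 rad/s.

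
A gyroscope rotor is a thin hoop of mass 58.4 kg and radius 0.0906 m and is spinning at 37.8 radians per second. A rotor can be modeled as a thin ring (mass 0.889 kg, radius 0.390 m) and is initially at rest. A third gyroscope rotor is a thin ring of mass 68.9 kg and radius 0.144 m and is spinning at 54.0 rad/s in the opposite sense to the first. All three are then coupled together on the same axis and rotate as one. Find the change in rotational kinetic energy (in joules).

No external torque acts about the common axis, so total angular momentum is conserved.
Moments of inertia: I_A = (58.4)(0.0906)² = 0.4794 kg·m²; I_B = (0.889)(0.390)² = 0.1352 kg·m²; I_C = (68.9)(0.144)² = 1.429 kg·m².
Taking A's sense as positive: L = (0.4794)(37.8) − (1.429)(54.0) = -59.03 kg·m²·rad/s.
Combined I = 0.4794 + 0.1352 + 1.429 = 2.043 kg·m².
ω_f = L / I = -59.03 / 2.043 = -28.89 rad/s.
KE_i = ½ΣIω² = 2426 J; KE_f = ½(2.043)(28.89)² = 852.7 J.

ΔKE ≈ -1570 J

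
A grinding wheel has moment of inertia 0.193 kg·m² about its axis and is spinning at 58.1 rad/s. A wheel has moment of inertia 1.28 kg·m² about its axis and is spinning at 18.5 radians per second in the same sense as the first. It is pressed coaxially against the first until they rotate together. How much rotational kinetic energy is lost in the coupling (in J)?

ΔKE lost ≈ 131 J

No external torque acts about the common axis, so total angular momentum is conserved.
Taking A's sense as positive: L = (0.1930)(58.1) + (1.280)(18.5) = 34.89 kg·m²·rad/s.
Combined I = 0.1930 + 1.280 = 1.473 kg·m².
ω_f = L / I = 34.89 / 1.473 = 23.69 rad/s.
KE_i = ½ΣIω² = 544.8 J; KE_f = ½(1.473)(23.69)² = 413.3 J.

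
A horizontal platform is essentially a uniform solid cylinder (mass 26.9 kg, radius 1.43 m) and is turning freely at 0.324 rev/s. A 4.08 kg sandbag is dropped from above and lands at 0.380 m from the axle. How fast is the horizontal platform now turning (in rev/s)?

ω_f ≈ 0.317 rev/s

The added mass arrives with no angular momentum about the axle, and any external torque about the axle is negligible, so the system's angular momentum is conserved.
I_p = ½(26.9)(1.43)² = 27.50 kg·m².
Added inertia Σmr² = (4.08)(0.380)² = 0.5892 kg·m²; I_f = 27.50 + 0.5892 = 28.09 kg·m².
ω_f = I_p ω_i / I_f = (27.50)(0.324) / 28.09 = 0.3172 rev/s.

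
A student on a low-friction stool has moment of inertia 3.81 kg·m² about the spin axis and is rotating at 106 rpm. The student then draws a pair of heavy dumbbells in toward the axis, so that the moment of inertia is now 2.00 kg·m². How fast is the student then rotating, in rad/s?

ω₂ ≈ 21.1 rad/s

No external torque acts about the spin axis, so angular momentum is conserved.
ω₂ = I₁ω₁ / I₂ = (3.810)(106 rpm) / (2.000) = 201.9 rpm = 21.15 rad/s.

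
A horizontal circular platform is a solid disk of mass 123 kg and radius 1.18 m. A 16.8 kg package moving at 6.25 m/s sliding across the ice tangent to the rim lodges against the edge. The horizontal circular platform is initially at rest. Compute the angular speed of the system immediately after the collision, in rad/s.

About the central axle the impulsive forces during the collision are internal, so angular momentum about that axis is conserved.
I_p = ½(123)(1.18)² = 85.63 kg·m². Taking the sense of the package's angular momentum as positive, L_{package} = m v R = (16.8)(6.25)(1.18) = 123.9 kg·m²/s.
L_i = 0 + 123.9 = 123.9 kg·m²/s.
After sticking, I_f = I_p + m R² = 85.63 + (16.8)(1.18)² = 109.0 kg·m².
ω_f = L_i / I_f = 123.9 / 109.0 = 1.136 rad/s.

|ω_f| ≈ 1.14 rad/s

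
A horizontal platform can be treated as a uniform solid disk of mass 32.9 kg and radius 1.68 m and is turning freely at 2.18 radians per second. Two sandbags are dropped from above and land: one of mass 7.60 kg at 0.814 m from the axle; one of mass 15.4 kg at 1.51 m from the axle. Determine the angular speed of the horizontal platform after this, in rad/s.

ω_f ≈ 1.17 rad/s

The added mass arrives with no angular momentum about the axle, and any external torque about the axle is negligible, so the system's angular momentum is conserved.
I_p = ½(32.9)(1.68)² = 46.43 kg·m².
Added inertia Σmr² = (7.60)(0.814)² + (15.4)(1.51)² = 40.15 kg·m²; I_f = 46.43 + 40.15 = 86.58 kg·m².
ω_f = I_p ω_i / I_f = (46.43)(2.18) / 86.58 = 1.169 rad/s.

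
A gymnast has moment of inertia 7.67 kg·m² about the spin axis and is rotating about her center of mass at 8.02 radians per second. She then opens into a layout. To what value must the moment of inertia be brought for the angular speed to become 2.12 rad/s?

Angular momentum about the spin axis is conserved since the torque about it is zero.
I₂ = I₁ω₁ / ω₂ = (7.67)(8.02) / (2.12) = 29.02 kg·m².

I₂ ≈ 29.0 kg·m²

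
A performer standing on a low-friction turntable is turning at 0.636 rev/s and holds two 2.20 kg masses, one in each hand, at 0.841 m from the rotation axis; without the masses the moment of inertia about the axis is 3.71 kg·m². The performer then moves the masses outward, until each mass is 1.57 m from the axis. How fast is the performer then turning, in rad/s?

ω₂ ≈ 1.87 rad/s

With no external torque about the axis, L is conserved: I₁ω₁ = I₂ω₂.
I₁ = 3.71 + 2(2.20)(0.841)² = 6.822 kg·m²; I₂ = 3.71 + 2(2.20)(1.57)² = 14.56 kg·m².
ω₂ = I₁ω₁ / I₂ = (6.822)(0.636 rev/s) / (14.56) = 0.2981 rev/s = 1.873 rad/s.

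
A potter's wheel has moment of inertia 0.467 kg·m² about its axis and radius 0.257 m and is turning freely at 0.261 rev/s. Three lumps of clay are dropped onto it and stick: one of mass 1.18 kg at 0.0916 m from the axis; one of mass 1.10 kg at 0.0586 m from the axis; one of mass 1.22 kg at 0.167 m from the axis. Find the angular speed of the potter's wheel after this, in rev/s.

The added mass arrives with no angular momentum about the axis, and any external torque about the axis is negligible, so the system's angular momentum is conserved.
Added inertia Σmr² = (1.18)(0.0916)² + (1.10)(0.0586)² + (1.22)(0.167)² = 0.04770 kg·m²; I_f = 0.4670 + 0.04770 = 0.5147 kg·m².
ω_f = I_p ω_i / I_f = (0.4670)(0.261) / 0.5147 = 0.2368 rev/s.

ω_f ≈ 0.237 rev/s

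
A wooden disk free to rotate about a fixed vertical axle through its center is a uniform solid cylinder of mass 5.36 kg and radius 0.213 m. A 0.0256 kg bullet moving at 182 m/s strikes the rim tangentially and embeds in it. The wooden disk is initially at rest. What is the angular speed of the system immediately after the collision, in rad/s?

|ω_f| ≈ 8.08 rad/s

The axle reaction passes through the axle and exerts no torque about it; angular momentum about the axle is conserved through the impact.
I_p = ½(5.36)(0.213)² = 0.1216 kg·m². Taking the sense of the bullet's angular momentum as positive, L_{bullet} = m v R = (0.0256)(182)(0.213) = 0.9924 kg·m²/s.
L_i = 0 + 0.9924 = 0.9924 kg·m²/s.
After sticking, I_f = I_p + m R² = 0.1216 + (0.0256)(0.213)² = 0.1228 kg·m².
ω_f = L_i / I_f = 0.9924 / 0.1228 = 8.085 rad/s.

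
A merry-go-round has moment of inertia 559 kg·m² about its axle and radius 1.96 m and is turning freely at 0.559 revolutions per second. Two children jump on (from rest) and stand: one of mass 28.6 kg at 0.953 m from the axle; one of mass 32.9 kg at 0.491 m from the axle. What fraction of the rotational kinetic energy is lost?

fraction ≈ 0.0572

The added mass arrives with no angular momentum about the axle, and any external torque about the axle is negligible, so the system's angular momentum is conserved.
Added inertia Σmr² = (28.6)(0.953)² + (32.9)(0.491)² = 33.91 kg·m²; I_f = 559.0 + 33.91 = 592.9 kg·m².
ω_f = I_p ω_i / I_f = (559.0)(0.559) / 592.9 = 0.5270 rev/s.
KE_i = ½(559.0)(3.512 rad/s)² = 3448 J; KE_f = ½(592.9)(3.311)² = 3251 J.
Fraction lost = 0.05719.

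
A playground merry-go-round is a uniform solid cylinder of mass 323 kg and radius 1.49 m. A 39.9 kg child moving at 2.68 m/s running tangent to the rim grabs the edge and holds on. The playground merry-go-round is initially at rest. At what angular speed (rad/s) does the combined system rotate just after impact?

About the axle the impulsive forces during the collision are internal, so angular momentum about that axis is conserved.
I_p = ½(323)(1.49)² = 358.5 kg·m². Taking the sense of the child's angular momentum as positive, L_{child} = m v R = (39.9)(2.68)(1.49) = 159.3 kg·m²/s.
L_i = 0 + 159.3 = 159.3 kg·m²/s.
After sticking, I_f = I_p + m R² = 358.5 + (39.9)(1.49)² = 447.1 kg·m².
ω_f = L_i / I_f = 159.3 / 447.1 = 0.3563 rad/s.

|ω_f| ≈ 0.356 rad/s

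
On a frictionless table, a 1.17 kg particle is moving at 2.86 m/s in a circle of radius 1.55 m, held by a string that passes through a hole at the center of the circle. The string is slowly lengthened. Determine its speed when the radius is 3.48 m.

Central (radial) force ⇒ zero torque about the center ⇒ m v r is constant.
v₂ = v₁ r₁ / r₂ = (2.86)(1.55) / (3.48) = 1.274 m/s.

v₂ ≈ 1.27 m/s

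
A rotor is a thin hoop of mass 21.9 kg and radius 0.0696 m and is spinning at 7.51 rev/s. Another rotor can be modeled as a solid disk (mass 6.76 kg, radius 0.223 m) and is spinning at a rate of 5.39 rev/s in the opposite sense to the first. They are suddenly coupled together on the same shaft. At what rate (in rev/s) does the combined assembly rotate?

The coupling torques are internal; angular momentum about the shared axis is conserved.
Moments of inertia: I_A = (21.9)(0.0696)² = 0.1061 kg·m²; I_B = ½(6.76)(0.223)² = 0.1681 kg·m².
Taking A's sense as positive: L = (0.1061)(7.51) − (0.1681)(5.39) = -0.1093 kg·m²·rev/s.
Combined I = 0.1061 + 0.1681 = 0.2742 kg·m².
ω_f = L / I = -0.1093 / 0.2742 = -0.3985 rev/s.

|ω_f| ≈ 0.399 rev/s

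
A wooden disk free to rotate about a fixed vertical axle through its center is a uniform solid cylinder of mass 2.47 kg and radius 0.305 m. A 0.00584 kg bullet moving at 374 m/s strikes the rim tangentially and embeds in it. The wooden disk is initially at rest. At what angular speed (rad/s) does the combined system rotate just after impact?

|ω_f| ≈ 5.77 rad/s

About the axle the impulsive forces during the collision are internal, so angular momentum about that axis is conserved.
I_p = ½(2.47)(0.305)² = 0.1149 kg·m². Taking the sense of the bullet's angular momentum as positive, L_{bullet} = m v R = (0.00584)(374)(0.305) = 0.6662 kg·m²/s.
L_i = 0 + 0.6662 = 0.6662 kg·m²/s.
After sticking, I_f = I_p + m R² = 0.1149 + (0.00584)(0.305)² = 0.1154 kg·m².
ω_f = L_i / I_f = 0.6662 / 0.1154 = 5.771 rad/s.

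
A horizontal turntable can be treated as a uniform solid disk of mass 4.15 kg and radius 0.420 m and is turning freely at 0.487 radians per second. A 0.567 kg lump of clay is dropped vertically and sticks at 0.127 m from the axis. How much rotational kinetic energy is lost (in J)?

The added mass arrives with no angular momentum about the axis, and any external torque about the axis is negligible, so the system's angular momentum is conserved.
I_p = ½(4.15)(0.420)² = 0.3660 kg·m².
Added inertia Σmr² = (0.567)(0.127)² = 0.009145 kg·m²; I_f = 0.3660 + 0.009145 = 0.3752 kg·m².
ω_f = I_p ω_i / I_f = (0.3660)(0.487) / 0.3752 = 0.4751 rad/s.
KE_i = ½(0.3660)(0.4870 rad/s)² = 0.04341 J; KE_f = ½(0.3752)(0.4751)² = 0.04235 J.

energy lost ≈ 0.00106 J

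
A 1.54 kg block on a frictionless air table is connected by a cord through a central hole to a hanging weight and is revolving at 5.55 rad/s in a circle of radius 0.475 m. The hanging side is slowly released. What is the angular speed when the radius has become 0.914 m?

No torque about the axis ⇒ m r₁² ω₁ = m r₂² ω₂.
ω₂ = ω₁ (r₁/r₂)² = (5.55)(0.475/0.914)² = 1.499 rad/s.

ω₂ ≈ 1.50 rad/s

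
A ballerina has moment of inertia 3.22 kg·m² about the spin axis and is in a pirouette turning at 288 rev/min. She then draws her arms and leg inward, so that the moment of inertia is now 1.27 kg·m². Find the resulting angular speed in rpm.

Angular momentum about the spin axis is conserved since the torque about it is zero.
ω₂ = I₁ω₁ / I₂ = (3.220)(288 rpm) / (1.270) = 730.2 rpm.

ω₂ ≈ 730 rpm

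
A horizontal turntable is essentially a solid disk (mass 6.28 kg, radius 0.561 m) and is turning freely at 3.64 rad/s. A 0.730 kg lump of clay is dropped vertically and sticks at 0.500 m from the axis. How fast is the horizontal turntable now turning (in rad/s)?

The added mass arrives with no angular momentum about the axis, and any external torque about the axis is negligible, so the system's angular momentum is conserved.
I_p = ½(6.28)(0.561)² = 0.9882 kg·m².
Added inertia Σmr² = (0.730)(0.500)² = 0.1825 kg·m²; I_f = 0.9882 + 0.1825 = 1.171 kg·m².
ω_f = I_p ω_i / I_f = (0.9882)(3.64) / 1.171 = 3.073 rad/s.

ω_f ≈ 3.07 rad/s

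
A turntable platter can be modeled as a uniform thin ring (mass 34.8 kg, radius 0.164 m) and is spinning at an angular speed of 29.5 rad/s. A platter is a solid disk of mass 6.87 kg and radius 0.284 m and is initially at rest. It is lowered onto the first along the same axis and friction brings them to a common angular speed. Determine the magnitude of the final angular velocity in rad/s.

|ω_f| ≈ 22.8 rad/s

No external torque acts about the common axis, so total angular momentum is conserved.
Moments of inertia: I_A = (34.8)(0.164)² = 0.9360 kg·m²; I_B = ½(6.87)(0.284)² = 0.2771 kg·m².
Taking A's sense as positive: L = (0.9360)(29.5) = 27.61 kg·m²·rad/s.
Combined I = 0.9360 + 0.2771 = 1.213 kg·m².
ω_f = L / I = 27.61 / 1.213 = 22.76 rad/s.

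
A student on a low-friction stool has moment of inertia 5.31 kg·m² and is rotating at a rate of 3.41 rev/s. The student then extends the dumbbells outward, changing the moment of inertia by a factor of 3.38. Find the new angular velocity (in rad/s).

ω₂ ≈ 6.34 rad/s

Angular momentum about the spin axis is conserved since the torque about it is zero.
I₂ = 3.38 × 5.31 = 17.95 kg·m².
ω₂ = I₁ω₁ / I₂ = (5.310)(3.41 rev/s) / (17.95) = 1.009 rev/s = 6.339 rad/s.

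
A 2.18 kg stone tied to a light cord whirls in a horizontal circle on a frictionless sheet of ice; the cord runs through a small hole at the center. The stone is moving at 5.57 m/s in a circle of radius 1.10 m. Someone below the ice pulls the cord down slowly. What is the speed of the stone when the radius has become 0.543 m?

Central (radial) force ⇒ zero torque about the center ⇒ m v r is constant.
v₂ = v₁ r₁ / r₂ = (5.57)(1.10) / (0.543) = 11.28 m/s.

v₂ ≈ 11.3 m/s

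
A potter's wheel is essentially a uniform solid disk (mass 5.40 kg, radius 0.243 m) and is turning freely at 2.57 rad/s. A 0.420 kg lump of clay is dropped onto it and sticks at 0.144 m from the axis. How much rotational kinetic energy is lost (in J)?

energy lost ≈ 0.0273 J

The added mass arrives with no angular momentum about the axis, and any external torque about the axis is negligible, so the system's angular momentum is conserved.
I_p = ½(5.40)(0.243)² = 0.1594 kg·m².
Added inertia Σmr² = (0.420)(0.144)² = 0.008709 kg·m²; I_f = 0.1594 + 0.008709 = 0.1681 kg·m².
ω_f = I_p ω_i / I_f = (0.1594)(2.57) / 0.1681 = 2.437 rad/s.
KE_i = ½(0.1594)(2.570 rad/s)² = 0.5265 J; KE_f = ½(0.1681)(2.437)² = 0.4992 J.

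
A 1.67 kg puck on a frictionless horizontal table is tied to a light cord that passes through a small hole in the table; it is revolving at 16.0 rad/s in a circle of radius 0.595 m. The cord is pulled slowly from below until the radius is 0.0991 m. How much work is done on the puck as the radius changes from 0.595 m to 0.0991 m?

No torque about the axis ⇒ m r₁² ω₁ = m r₂² ω₂.
ω₂ = ω₁ (r₁/r₂)² = (16.0)(0.595/0.0991)² = 576.8 rad/s.
W = ΔKE = ½m(v₂² − v₁²) = 2652 J.

W ≈ 2650 J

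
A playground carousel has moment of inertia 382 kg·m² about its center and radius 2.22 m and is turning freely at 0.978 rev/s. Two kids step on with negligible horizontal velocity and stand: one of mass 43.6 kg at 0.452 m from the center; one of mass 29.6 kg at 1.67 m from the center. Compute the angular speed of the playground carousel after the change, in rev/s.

ω_f ≈ 0.789 rev/s

The added mass arrives with no angular momentum about the center, and any external torque about the center is negligible, so the system's angular momentum is conserved.
Added inertia Σmr² = (43.6)(0.452)² + (29.6)(1.67)² = 91.46 kg·m²; I_f = 382.0 + 91.46 = 473.5 kg·m².
ω_f = I_p ω_i / I_f = (382.0)(0.978) / 473.5 = 0.7891 rev/s.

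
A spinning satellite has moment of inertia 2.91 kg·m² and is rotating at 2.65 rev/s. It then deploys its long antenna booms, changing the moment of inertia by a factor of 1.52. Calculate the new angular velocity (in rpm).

Angular momentum about the spin axis is conserved since the torque about it is zero.
I₂ = 1.52 × 2.91 = 4.423 kg·m².
ω₂ = I₁ω₁ / I₂ = (2.910)(2.65 rev/s) / (4.423) = 1.743 rev/s = 104.6 rpm.

ω₂ ≈ 105 rpm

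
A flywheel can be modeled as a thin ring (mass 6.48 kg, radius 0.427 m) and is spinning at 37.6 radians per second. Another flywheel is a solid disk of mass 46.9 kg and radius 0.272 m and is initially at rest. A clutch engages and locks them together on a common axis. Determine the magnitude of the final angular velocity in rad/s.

The coupling torques are internal; angular momentum about the shared axis is conserved.
Moments of inertia: I_A = (6.48)(0.427)² = 1.181 kg·m²; I_B = ½(46.9)(0.272)² = 1.735 kg·m².
Taking A's sense as positive: L = (1.181)(37.6) = 44.42 kg·m²·rad/s.
Combined I = 1.181 + 1.735 = 2.916 kg·m².
ω_f = L / I = 44.42 / 2.916 = 15.23 rad/s.

|ω_f| ≈ 15.2 rad/s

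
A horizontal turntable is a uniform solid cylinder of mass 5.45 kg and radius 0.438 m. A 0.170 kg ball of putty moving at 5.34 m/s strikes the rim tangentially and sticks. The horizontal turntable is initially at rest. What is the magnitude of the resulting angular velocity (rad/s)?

|ω_f| ≈ 0.716 rad/s

The axle reaction passes through the axle and exerts no torque about it; angular momentum about the axle is conserved through the impact.
I_p = ½(5.45)(0.438)² = 0.5228 kg·m². Taking the sense of the ball of putty's angular momentum as positive, L_{ball} = m v R = (0.170)(5.34)(0.438) = 0.3976 kg·m²/s.
L_i = 0 + 0.3976 = 0.3976 kg·m²/s.
After sticking, I_f = I_p + m R² = 0.5228 + (0.170)(0.438)² = 0.5554 kg·m².
ω_f = L_i / I_f = 0.3976 / 0.5554 = 0.7159 rad/s.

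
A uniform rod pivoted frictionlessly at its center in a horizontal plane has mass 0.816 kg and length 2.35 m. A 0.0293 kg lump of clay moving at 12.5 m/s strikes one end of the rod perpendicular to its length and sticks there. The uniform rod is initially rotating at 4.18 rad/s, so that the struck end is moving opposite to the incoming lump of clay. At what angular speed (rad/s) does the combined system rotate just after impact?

|ω_f| ≈ 2.74 rad/s

The axle reaction passes through the pivot and exerts no torque about it; angular momentum about the pivot is conserved through the impact.
I_p = (1/12)(0.816)(2.35)² = 0.3755 kg·m². Taking the sense of the lump of clay's angular momentum as positive, L_{lump} = m v R = (0.0293)(12.5)(2.35/2) = 0.4303 kg·m²/s.
L_i = −I_p ω_p + m v R = −(0.3755)(4.18) + 0.4303 = -1.139 kg·m²/s.
After sticking, I_f = I_p + m R² = 0.3755 + (0.0293)(2.35/2)² = 0.4160 kg·m².
ω_f = L_i / I_f = -1.139 / 0.4160 = -2.739 rad/s.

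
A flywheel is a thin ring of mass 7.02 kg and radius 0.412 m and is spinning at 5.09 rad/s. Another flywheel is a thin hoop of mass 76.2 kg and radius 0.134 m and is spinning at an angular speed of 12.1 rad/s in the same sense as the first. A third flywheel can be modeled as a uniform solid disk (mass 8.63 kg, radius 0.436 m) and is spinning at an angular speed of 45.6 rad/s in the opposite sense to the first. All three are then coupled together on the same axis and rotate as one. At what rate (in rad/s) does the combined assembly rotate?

The coupling torques are internal; angular momentum about the shared axis is conserved.
Moments of inertia: I_A = (7.02)(0.412)² = 1.192 kg·m²; I_B = (76.2)(0.134)² = 1.368 kg·m²; I_C = ½(8.63)(0.436)² = 0.8203 kg·m².
Taking A's sense as positive: L = (1.192)(5.09) + (1.368)(12.1) − (0.8203)(45.6) = -14.78 kg·m²·rad/s.
Combined I = 1.192 + 1.368 + 0.8203 = 3.380 kg·m².
ω_f = L / I = -14.78 / 3.380 = -4.374 rad/s.

|ω_f| ≈ 4.37 rad/s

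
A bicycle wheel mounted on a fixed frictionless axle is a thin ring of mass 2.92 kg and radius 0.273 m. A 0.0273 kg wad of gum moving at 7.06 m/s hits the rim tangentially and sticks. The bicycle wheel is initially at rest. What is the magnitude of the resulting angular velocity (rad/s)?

The axle reaction passes through the axle and exerts no torque about it; angular momentum about the axle is conserved through the impact.
I_p = (2.92)(0.273)² = 0.2176 kg·m². Taking the sense of the wad of gum's angular momentum as positive, L_{wad} = m v R = (0.0273)(7.06)(0.273) = 0.05262 kg·m²/s.
L_i = 0 + 0.05262 = 0.05262 kg·m²/s.
After sticking, I_f = I_p + m R² = 0.2176 + (0.0273)(0.273)² = 0.2197 kg·m².
ω_f = L_i / I_f = 0.05262 / 0.2197 = 0.2395 rad/s.

|ω_f| ≈ 0.240 rad/s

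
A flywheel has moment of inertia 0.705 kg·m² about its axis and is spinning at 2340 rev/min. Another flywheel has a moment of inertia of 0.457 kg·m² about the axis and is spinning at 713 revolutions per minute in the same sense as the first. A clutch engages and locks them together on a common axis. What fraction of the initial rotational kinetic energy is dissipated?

fraction ≈ 0.179

The coupling torques are internal; angular momentum about the shared axis is conserved.
Taking A's sense as positive: L = (0.7050)(2340) + (0.4570)(713) = 1976 kg·m²·rpm.
Combined I = 0.7050 + 0.4570 = 1.162 kg·m².
ω_f = L / I = 1976 / 1.162 = 1700 rpm.
KE_i = ½ΣIω² = 22440 J; KE_f = ½(1.162)(178.0)² = 18420 J.
Fraction dissipated = (KE_i − KE_f)/KE_i = 0.1793.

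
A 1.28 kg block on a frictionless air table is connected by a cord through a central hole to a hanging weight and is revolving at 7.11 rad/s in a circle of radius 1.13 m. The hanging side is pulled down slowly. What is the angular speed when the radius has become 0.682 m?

ω₂ ≈ 19.5 rad/s

The constraining force is radial, so m r² ω about the center is conserved.
ω₂ = ω₁ (r₁/r₂)² = (7.11)(1.13/0.682)² = 19.52 rad/s.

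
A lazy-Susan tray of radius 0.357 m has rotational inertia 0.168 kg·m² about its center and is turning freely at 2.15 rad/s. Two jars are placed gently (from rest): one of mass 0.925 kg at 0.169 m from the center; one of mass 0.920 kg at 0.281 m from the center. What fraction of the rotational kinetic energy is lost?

fraction ≈ 0.371

No external torque acts about the center; L_before = L_after.
Added inertia Σmr² = (0.925)(0.169)² + (0.920)(0.281)² = 0.09906 kg·m²; I_f = 0.1680 + 0.09906 = 0.2671 kg·m².
ω_f = I_p ω_i / I_f = (0.1680)(2.15) / 0.2671 = 1.352 rad/s.
KE_i = ½(0.1680)(2.150 rad/s)² = 0.3883 J; KE_f = ½(0.2671)(1.352)² = 0.2443 J.
Fraction lost = 0.3709.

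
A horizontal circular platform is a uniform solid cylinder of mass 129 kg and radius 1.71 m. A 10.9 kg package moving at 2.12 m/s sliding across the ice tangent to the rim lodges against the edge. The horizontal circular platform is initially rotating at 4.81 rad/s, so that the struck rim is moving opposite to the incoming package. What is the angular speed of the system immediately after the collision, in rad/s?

About the central axle the impulsive forces during the collision are internal, so angular momentum about that axis is conserved.
I_p = ½(129)(1.71)² = 188.6 kg·m². Taking the sense of the package's angular momentum as positive, L_{package} = m v R = (10.9)(2.12)(1.71) = 39.51 kg·m²/s.
L_i = −I_p ω_p + m v R = −(188.6)(4.81) + 39.51 = -867.7 kg·m²/s.
After sticking, I_f = I_p + m R² = 188.6 + (10.9)(1.71)² = 220.5 kg·m².
ω_f = L_i / I_f = -867.7 / 220.5 = -3.935 rad/s.

|ω_f| ≈ 3.94 rad/s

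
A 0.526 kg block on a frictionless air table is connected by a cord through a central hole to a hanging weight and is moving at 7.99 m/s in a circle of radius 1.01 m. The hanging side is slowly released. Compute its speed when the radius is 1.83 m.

Central (radial) force ⇒ zero torque about the center ⇒ m v r is constant.
v₂ = v₁ r₁ / r₂ = (7.99)(1.01) / (1.83) = 4.410 m/s.

v₂ ≈ 4.41 m/s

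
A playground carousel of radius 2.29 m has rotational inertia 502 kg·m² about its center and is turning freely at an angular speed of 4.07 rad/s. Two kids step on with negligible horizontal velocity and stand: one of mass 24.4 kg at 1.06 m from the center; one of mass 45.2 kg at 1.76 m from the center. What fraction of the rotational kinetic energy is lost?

fraction ≈ 0.250

The added mass arrives with no angular momentum about the center, and any external torque about the center is negligible, so the system's angular momentum is conserved.
Added inertia Σmr² = (24.4)(1.06)² + (45.2)(1.76)² = 167.4 kg·m²; I_f = 502.0 + 167.4 = 669.4 kg·m².
ω_f = I_p ω_i / I_f = (502.0)(4.07) / 669.4 = 3.052 rad/s.
KE_i = ½(502.0)(4.070 rad/s)² = 4158 J; KE_f = ½(669.4)(3.052)² = 3118 J.
Fraction lost = 0.2501.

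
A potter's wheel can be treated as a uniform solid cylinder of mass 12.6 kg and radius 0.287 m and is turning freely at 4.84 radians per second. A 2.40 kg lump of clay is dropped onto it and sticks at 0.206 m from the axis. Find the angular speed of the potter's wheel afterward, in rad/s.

ω_f ≈ 4.05 rad/s

No external torque acts about the axis; L_before = L_after.
I_p = ½(12.6)(0.287)² = 0.5189 kg·m².
Added inertia Σmr² = (2.40)(0.206)² = 0.1018 kg·m²; I_f = 0.5189 + 0.1018 = 0.6208 kg·m².
ω_f = I_p ω_i / I_f = (0.5189)(4.84) / 0.6208 = 4.046 rad/s.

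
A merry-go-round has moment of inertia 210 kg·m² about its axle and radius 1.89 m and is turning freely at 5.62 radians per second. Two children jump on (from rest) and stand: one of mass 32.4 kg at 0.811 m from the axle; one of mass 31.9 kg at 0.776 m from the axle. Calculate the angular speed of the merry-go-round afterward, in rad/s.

ω_f ≈ 4.71 rad/s

The added mass arrives with no angular momentum about the axle, and any external torque about the axle is negligible, so the system's angular momentum is conserved.
Added inertia Σmr² = (32.4)(0.811)² + (31.9)(0.776)² = 40.52 kg·m²; I_f = 210.0 + 40.52 = 250.5 kg·m².
ω_f = I_p ω_i / I_f = (210.0)(5.62) / 250.5 = 4.711 rad/s.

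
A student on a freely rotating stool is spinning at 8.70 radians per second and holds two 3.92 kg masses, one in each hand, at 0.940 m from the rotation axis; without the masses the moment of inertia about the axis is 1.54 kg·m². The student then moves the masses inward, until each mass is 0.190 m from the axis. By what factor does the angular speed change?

No external torque acts about the spin axis, so angular momentum is conserved.
I₁ = 1.54 + 2(3.92)(0.940)² = 8.467 kg·m²; I₂ = 1.54 + 2(3.92)(0.190)² = 1.823 kg·m².
ω₂/ω₁ = I₁/I₂ = 8.467 / 1.823 = 4.645.

ω₂/ω₁ ≈ 4.64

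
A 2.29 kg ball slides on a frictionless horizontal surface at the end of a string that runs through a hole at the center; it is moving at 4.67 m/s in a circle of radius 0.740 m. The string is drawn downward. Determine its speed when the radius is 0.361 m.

Central (radial) force ⇒ zero torque about the center ⇒ m v r is constant.
v₂ = v₁ r₁ / r₂ = (4.67)(0.740) / (0.361) = 9.573 m/s.

v₂ ≈ 9.57 m/s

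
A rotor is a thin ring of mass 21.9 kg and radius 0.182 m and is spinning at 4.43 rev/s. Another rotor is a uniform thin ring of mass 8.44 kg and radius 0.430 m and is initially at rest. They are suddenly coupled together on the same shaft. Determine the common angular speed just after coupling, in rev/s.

|ω_f| ≈ 1.41 rev/s

No external torque acts about the common axis, so total angular momentum is conserved.
Moments of inertia: I_A = (21.9)(0.182)² = 0.7254 kg·m²; I_B = (8.44)(0.430)² = 1.561 kg·m².
Taking A's sense as positive: L = (0.7254)(4.43) = 3.214 kg·m²·rev/s.
Combined I = 0.7254 + 1.561 = 2.286 kg·m².
ω_f = L / I = 3.214 / 2.286 = 1.406 rev/s.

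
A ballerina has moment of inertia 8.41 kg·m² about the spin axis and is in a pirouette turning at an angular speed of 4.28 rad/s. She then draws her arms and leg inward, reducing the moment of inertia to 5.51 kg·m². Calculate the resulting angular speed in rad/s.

ω₂ ≈ 6.53 rad/s

Angular momentum about the spin axis is conserved since the torque about it is zero.
ω₂ = I₁ω₁ / I₂ = (8.410)(4.28 rad/s) / (5.510) = 6.533 rad/s.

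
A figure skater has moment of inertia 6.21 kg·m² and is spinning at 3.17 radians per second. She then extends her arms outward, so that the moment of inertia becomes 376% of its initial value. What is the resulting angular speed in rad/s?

ω₂ ≈ 0.843 rad/s

Angular momentum about the spin axis is conserved since the torque about it is zero.
I₂ = 3.76 × 6.21 = 23.35 kg·m².
ω₂ = I₁ω₁ / I₂ = (6.210)(3.17 rad/s) / (23.35) = 0.8431 rad/s.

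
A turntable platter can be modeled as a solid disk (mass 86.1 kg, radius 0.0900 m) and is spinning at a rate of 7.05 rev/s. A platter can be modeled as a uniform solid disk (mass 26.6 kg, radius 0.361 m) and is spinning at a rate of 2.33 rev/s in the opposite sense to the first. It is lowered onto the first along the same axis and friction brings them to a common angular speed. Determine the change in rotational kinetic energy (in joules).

ΔKE ≈ -504 J

The coupling torques are internal; angular momentum about the shared axis is conserved.
Moments of inertia: I_A = ½(86.1)(0.0900)² = 0.3487 kg·m²; I_B = ½(26.6)(0.361)² = 1.733 kg·m².
Taking A's sense as positive: L = (0.3487)(7.05) − (1.733)(2.33) = -1.580 kg·m²·rev/s.
Combined I = 0.3487 + 1.733 = 2.082 kg·m².
ω_f = L / I = -1.580 / 2.082 = -0.7590 rev/s.
KE_i = ½ΣIω² = 527.9 J; KE_f = ½(2.082)(4.769)² = 23.67 J.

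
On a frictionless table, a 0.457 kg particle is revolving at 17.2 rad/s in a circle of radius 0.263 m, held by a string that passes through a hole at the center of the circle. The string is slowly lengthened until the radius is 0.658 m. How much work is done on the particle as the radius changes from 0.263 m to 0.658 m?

No torque about the axis ⇒ m r₁² ω₁ = m r₂² ω₂.
ω₂ = ω₁ (r₁/r₂)² = (17.2)(0.263/0.658)² = 2.748 rad/s.
W = ΔKE = ½m(v₂² − v₁²) = -3.929 J.

W ≈ -3.93 J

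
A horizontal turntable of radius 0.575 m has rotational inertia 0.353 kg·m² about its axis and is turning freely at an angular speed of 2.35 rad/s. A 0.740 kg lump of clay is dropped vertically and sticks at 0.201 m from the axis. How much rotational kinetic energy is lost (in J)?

No external torque acts about the axis; L_before = L_after.
Added inertia Σmr² = (0.740)(0.201)² = 0.02990 kg·m²; I_f = 0.3530 + 0.02990 = 0.3829 kg·m².
ω_f = I_p ω_i / I_f = (0.3530)(2.35) / 0.3829 = 2.167 rad/s.
KE_i = ½(0.3530)(2.350 rad/s)² = 0.9747 J; KE_f = ½(0.3829)(2.167)² = 0.8986 J.

energy lost ≈ 0.0761 J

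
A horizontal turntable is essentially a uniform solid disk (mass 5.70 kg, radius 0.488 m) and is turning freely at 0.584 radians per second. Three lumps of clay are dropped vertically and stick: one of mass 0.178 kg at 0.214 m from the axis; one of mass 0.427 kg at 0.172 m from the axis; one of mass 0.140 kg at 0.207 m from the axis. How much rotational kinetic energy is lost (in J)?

No external torque acts about the axis; L_before = L_after.
I_p = ½(5.70)(0.488)² = 0.6787 kg·m².
Added inertia Σmr² = (0.178)(0.214)² + (0.427)(0.172)² + (0.140)(0.207)² = 0.02678 kg·m²; I_f = 0.6787 + 0.02678 = 0.7055 kg·m².
ω_f = I_p ω_i / I_f = (0.6787)(0.584) / 0.7055 = 0.5618 rad/s.
KE_i = ½(0.6787)(0.5840 rad/s)² = 0.1157 J; KE_f = ½(0.7055)(0.5618)² = 0.1113 J.

energy lost ≈ 0.00439 J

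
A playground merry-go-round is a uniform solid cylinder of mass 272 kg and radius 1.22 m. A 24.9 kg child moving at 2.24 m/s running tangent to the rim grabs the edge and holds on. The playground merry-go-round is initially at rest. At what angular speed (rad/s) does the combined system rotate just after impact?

|ω_f| ≈ 0.284 rad/s

The axle reaction passes through the axle and exerts no torque about it; angular momentum about the axle is conserved through the impact.
I_p = ½(272)(1.22)² = 202.4 kg·m². Taking the sense of the child's angular momentum as positive, L_{child} = m v R = (24.9)(2.24)(1.22) = 68.05 kg·m²/s.
L_i = 0 + 68.05 = 68.05 kg·m²/s.
After sticking, I_f = I_p + m R² = 202.4 + (24.9)(1.22)² = 239.5 kg·m².
ω_f = L_i / I_f = 68.05 / 239.5 = 0.2841 rad/s.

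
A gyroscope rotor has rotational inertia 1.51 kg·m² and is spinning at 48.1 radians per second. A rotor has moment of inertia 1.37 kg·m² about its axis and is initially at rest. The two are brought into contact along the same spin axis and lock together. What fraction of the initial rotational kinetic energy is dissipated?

fraction ≈ 0.476

No external torque acts about the common axis, so total angular momentum is conserved.
Taking A's sense as positive: L = (1.510)(48.1) = 72.63 kg·m²·rad/s.
Combined I = 1.510 + 1.370 = 2.880 kg·m².
ω_f = L / I = 72.63 / 2.880 = 25.22 rad/s.
KE_i = ½ΣIω² = 1747 J; KE_f = ½(2.880)(25.22)² = 915.8 J.
Fraction dissipated = (KE_i − KE_f)/KE_i = 0.4757.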